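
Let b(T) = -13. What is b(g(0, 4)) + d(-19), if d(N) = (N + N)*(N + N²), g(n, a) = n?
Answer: -13009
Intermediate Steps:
d(N) = 2*N*(N + N²) (d(N) = (2*N)*(N + N²) = 2*N*(N + N²))
b(g(0, 4)) + d(-19) = -13 + 2*(-19)²*(1 - 19) = -13 + 2*361*(-18) = -13 - 12996 = -13009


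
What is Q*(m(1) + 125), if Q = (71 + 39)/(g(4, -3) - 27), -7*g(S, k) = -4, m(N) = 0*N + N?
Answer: -19404/37 ≈ -524.43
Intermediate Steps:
m(N) = N (m(N) = 0 + N = N)
g(S, k) = 4/7 (g(S, k) = -1/7*(-4) = 4/7)
Q = -154/37 (Q = (71 + 39)/(4/7 - 27) = 110/(-185/7) = 110*(-7/185) = -154/37 ≈ -4.1622)
Q*(m(1) + 125) = -154*(1 + 125)/37 = -154/37*126 = -19404/37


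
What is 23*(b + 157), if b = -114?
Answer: 989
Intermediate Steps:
23*(b + 157) = 23*(-114 + 157) = 23*43 = 989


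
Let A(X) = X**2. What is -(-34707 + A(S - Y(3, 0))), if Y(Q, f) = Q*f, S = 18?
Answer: 34383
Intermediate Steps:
-(-34707 + A(S - Y(3, 0))) = -(-34707 + (18 - 3*0)**2) = -(-34707 + (18 - 1*0)**2) = -(-34707 + (18 + 0)**2) = -(-34707 + 18**2) = -(-34707 + 324) = -1*(-34383) = 34383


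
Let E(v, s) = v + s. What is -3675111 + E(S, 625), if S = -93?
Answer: -3674579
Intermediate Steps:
E(v, s) = s + v
-3675111 + E(S, 625) = -3675111 + (625 - 93) = -3675111 + 532 = -3674579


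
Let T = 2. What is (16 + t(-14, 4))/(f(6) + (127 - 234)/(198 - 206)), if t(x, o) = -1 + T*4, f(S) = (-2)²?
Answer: 184/139 ≈ 1.3237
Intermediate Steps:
f(S) = 4
t(x, o) = 7 (t(x, o) = -1 + 2*4 = -1 + 8 = 7)
(16 + t(-14, 4))/(f(6) + (127 - 234)/(198 - 206)) = (16 + 7)/(4 + (127 - 234)/(198 - 206)) = 23/(4 - 107/(-8)) = 23/(4 - 107*(-⅛)) = 23/(4 + 107/8) = 23/(139/8) = 23*(8/139) = 184/139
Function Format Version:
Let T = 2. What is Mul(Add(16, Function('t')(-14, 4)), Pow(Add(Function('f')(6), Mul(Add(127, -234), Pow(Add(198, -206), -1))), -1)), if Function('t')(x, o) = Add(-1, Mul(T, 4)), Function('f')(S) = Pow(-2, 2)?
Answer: Rational(184, 139) ≈ 1.3237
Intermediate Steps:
Function('f')(S) = 4
Function('t')(x, o) = 7 (Function('t')(x, o) = Add(-1, Mul(2, 4)) = Add(-1, 8) = 7)
Mul(Add(16, Function('t')(-14, 4)), Pow(Add(Function('f')(6), Mul(Add(127, -234), Pow(Add(198, -206), -1))), -1)) = Mul(Add(16, 7), Pow(Add(4, Mul(Add(127, -234), Pow(Add(198, -206), -1))), -1)) = Mul(23, Pow(Add(4, Mul(-107, Pow(-8, -1))), -1)) = Mul(23, Pow(Add(4, Mul(-107, Rational(-1, 8))), -1)) = Mul(23, Pow(Add(4, Rational(107, 8)), -1)) = Mul(23, Pow(Rational(139, 8), -1)) = Mul(23, Rational(8, 139)) = Rational(184, 139)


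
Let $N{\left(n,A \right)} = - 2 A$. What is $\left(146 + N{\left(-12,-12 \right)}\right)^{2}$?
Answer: $28900$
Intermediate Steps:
$\left(146 + N{\left(-12,-12 \right)}\right)^{2} = \left(146 - -24\right)^{2} = \left(146 + 24\right)^{2} = 170^{2} = 28900$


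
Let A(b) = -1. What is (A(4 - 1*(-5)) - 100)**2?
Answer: 10201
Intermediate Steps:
(A(4 - 1*(-5)) - 100)**2 = (-1 - 100)**2 = (-101)**2 = 10201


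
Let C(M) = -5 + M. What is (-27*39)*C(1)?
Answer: 4212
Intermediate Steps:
(-27*39)*C(1) = (-27*39)*(-5 + 1) = -1053*(-4) = 4212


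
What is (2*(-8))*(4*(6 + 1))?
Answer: -448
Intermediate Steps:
(2*(-8))*(4*(6 + 1)) = -64*7 = -16*28 = -448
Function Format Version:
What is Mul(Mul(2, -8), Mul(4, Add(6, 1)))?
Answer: -448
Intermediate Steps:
Mul(Mul(2, -8), Mul(4, Add(6, 1))) = Mul(-16, Mul(4, 7)) = Mul(-16, 28) = -448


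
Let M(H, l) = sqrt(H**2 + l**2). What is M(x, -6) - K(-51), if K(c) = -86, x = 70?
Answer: 86 + 2*sqrt(1234) ≈ 156.26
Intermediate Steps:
M(x, -6) - K(-51) = sqrt(70**2 + (-6)**2) - 1*(-86) = sqrt(4900 + 36) + 86 = sqrt(4936) + 86 = 2*sqrt(1234) + 86 = 86 + 2*sqrt(1234)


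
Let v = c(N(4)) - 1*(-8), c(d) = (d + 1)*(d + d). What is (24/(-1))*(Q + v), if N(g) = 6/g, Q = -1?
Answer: -348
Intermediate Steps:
c(d) = 2*d*(1 + d) (c(d) = (1 + d)*(2*d) = 2*d*(1 + d))
v = 31/2 (v = 2*(6/4)*(1 + 6/4) - 1*(-8) = 2*(6*(1/4))*(1 + 6*(1/4)) + 8 = 2*(3/2)*(1 + 3/2) + 8 = 2*(3/2)*(5/2) + 8 = 15/2 + 8 = 31/2 ≈ 15.500)
(24/(-1))*(Q + v) = (24/(-1))*(-1 + 31/2) = (24*(-1))*(29/2) = -24*29/2 = -348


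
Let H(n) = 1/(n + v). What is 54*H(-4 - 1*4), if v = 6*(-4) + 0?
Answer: -27/16 ≈ -1.6875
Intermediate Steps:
v = -24 (v = -24 + 0 = -24)
H(n) = 1/(-24 + n) (H(n) = 1/(n - 24) = 1/(-24 + n))
54*H(-4 - 1*4) = 54/(-24 + (-4 - 1*4)) = 54/(-24 + (-4 - 4)) = 54/(-24 - 8) = 54/(-32) = 54*(-1/32) = -27/16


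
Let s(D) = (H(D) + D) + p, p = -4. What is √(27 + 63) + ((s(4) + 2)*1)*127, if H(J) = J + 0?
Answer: 762 + 3*√10 ≈ 771.49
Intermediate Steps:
H(J) = J
s(D) = -4 + 2*D (s(D) = (D + D) - 4 = 2*D - 4 = -4 + 2*D)
√(27 + 63) + ((s(4) + 2)*1)*127 = √(27 + 63) + (((-4 + 2*4) + 2)*1)*127 = √90 + (((-4 + 8) + 2)*1)*127 = 3*√10 + ((4 + 2)*1)*127 = 3*√10 + (6*1)*127 = 3*√10 + 6*127 = 3*√10 + 762 = 762 + 3*√10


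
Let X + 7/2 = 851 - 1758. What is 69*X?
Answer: -125649/2 ≈ -62825.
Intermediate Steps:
X = -1821/2 (X = -7/2 + (851 - 1758) = -7/2 - 907 = -1821/2 ≈ -910.50)
69*X = 69*(-1821/2) = -125649/2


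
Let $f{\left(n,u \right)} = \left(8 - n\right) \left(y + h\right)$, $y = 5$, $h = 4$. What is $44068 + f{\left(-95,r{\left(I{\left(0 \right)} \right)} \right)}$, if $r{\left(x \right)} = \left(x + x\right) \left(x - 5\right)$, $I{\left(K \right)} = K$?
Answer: $44995$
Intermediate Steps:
$r{\left(x \right)} = 2 x \left(-5 + x\right)$
$f{\left(n,u \right)} = 72 - 9 n$ ($f{\left(n,u \right)} = \left(8 - n\right) \left(5 + 4\right) = \left(8 - n\right) 9 = 72 - 9 n$)
$44068 + f{\left(-95,r{\left(I{\left(0 \right)} \right)} \right)} = 44068 + \left(72 - -855\right) = 44068 + \left(72 + 855\right) = 44068 + 927 = 44995$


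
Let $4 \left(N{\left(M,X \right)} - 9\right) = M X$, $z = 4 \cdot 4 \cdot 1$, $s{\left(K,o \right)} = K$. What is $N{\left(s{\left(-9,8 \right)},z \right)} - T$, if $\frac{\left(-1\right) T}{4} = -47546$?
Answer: $-190211$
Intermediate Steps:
$T = 190184$ ($T = \left(-4\right) \left(-47546\right) = 190184$)
$z = 16$ ($z = 16 \cdot 1 = 16$)
$N{\left(M,X \right)} = 9 + \frac{M X}{4}$
$N{\left(s{\left(-9,8 \right)},z \right)} - T = \left(9 + \frac{1}{4} \left(-9\right) 16\right) - 190184 = \left(9 - 36\right) - 190184 = -27 - 190184 = -190211$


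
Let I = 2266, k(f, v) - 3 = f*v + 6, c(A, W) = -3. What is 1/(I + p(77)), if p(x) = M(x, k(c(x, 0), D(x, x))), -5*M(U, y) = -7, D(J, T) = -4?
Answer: 5/11337 ≈ 0.00044103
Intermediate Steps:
k(f, v) = 9 + f*v (k(f, v) = 3 + (f*v + 6) = 3 + (6 + f*v) = 9 + f*v)
M(U, y) = 7/5 (M(U, y) = -1/5*(-7) = 7/5)
p(x) = 7/5
1/(I + p(77)) = 1/(2266 + 7/5) = 1/(11337/5) = 5/11337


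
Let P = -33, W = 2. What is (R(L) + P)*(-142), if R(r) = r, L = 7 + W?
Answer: 3408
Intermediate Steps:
L = 9 (L = 7 + 2 = 9)
(R(L) + P)*(-142) = (9 - 33)*(-142) = -24*(-142) = 3408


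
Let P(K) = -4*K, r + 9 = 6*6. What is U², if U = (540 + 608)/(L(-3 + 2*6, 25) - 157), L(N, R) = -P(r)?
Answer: 26896/49 ≈ 548.90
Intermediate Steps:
r = 27 (r = -9 + 6*6 = -9 + 36 = 27)
L(N, R) = 108 (L(N, R) = -(-4)*27 = -1*(-108) = 108)
U = -164/7 (U = (540 + 608)/(108 - 157) = 1148/(-49) = 1148*(-1/49) = -164/7 ≈ -23.429)
U² = (-164/7)² = 26896/49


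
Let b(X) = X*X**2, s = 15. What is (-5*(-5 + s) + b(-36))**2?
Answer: 2181450436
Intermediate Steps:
b(X) = X**3
(-5*(-5 + s) + b(-36))**2 = (-5*(-5 + 15) + (-36)**3)**2 = (-5*10 - 46656)**2 = (-50 - 46656)**2 = (-46706)**2 = 2181450436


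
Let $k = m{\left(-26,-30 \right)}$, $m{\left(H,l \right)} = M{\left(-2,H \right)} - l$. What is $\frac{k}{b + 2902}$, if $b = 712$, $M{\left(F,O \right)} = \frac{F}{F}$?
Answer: $\frac{31}{3614} \approx 0.0085777$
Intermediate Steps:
$M{\left(F,O \right)} = 1$
$m{\left(H,l \right)} = 1 - l$
$k = 31$ ($k = 1 - -30 = 1 + 30 = 31$)
$\frac{k}{b + 2902} = \frac{1}{712 + 2902} \cdot 31 = \frac{1}{3614} \cdot 31 = \frac{31}{3614}$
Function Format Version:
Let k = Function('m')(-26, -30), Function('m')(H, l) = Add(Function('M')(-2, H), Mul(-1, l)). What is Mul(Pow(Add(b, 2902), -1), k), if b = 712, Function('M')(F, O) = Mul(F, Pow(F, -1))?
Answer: Rational(31, 3614) ≈ 0.0085777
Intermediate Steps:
Function('M')(F, O) = 1
Function('m')(H, l) = Add(1, Mul(-1, l))
k = 31 (k = Add(1, Mul(-1, -30)) = Add(1, 30) = 31)
Mul(Pow(Add(b, 2902), -1), k) = Mul(Pow(Add(712, 2902), -1), 31) = Mul(Pow(3614, -1), 31) = Mul(Rational(1, 3614), 31) = Rational(31, 3614)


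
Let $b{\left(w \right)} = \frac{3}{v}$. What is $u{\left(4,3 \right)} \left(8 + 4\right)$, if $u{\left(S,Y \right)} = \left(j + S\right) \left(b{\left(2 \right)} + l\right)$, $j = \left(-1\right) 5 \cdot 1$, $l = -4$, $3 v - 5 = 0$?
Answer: $\frac{132}{5} \approx 26.4$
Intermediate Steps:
$v = \frac{5}{3}$ ($v = \frac{5}{3} + \frac{1}{3} \cdot 0 = \frac{5}{3} + 0 = \frac{5}{3} \approx 1.6667$)
$b{\left(w \right)} = \frac{9}{5}$ ($b{\left(w \right)} = \frac{3}{\frac{5}{3}} = 3 \cdot \frac{3}{5} = \frac{9}{5}$)
$j = -5$ ($j = \left(-5\right) 1 = -5$)
$u{\left(S,Y \right)} = 11 - \frac{11 S}{5}$ ($u{\left(S,Y \right)} = \left(-5 + S\right) \left(\frac{9}{5} - 4\right) = \left(-5 + S\right) \left(- \frac{11}{5}\right) = 11 - \frac{11 S}{5}$)
$u{\left(4,3 \right)} \left(8 + 4\right) = \left(11 - \frac{44}{5}\right) \left(8 + 4\right) = \left(11 - \frac{44}{5}\right) 12 = \frac{11}{5} \cdot 12 = \frac{132}{5}$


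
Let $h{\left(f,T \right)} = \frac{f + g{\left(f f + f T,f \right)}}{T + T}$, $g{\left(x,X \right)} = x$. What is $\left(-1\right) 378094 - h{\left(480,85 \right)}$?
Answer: $- \frac{6454766}{17} \approx -3.7969 \cdot 10^{5}$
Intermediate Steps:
$h{\left(f,T \right)} = \frac{f + f^{2} + T f}{2 T}$ ($h{\left(f,T \right)} = \frac{f + \left(f f + f T\right)}{T + T} = \frac{f + \left(f^{2} + T f\right)}{2 T} = \left(f + f^{2} + T f\right) \frac{1}{2 T} = \frac{f + f^{2} + T f}{2 T}$)
$\left(-1\right) 378094 - h{\left(480,85 \right)} = \left(-1\right) 378094 - \frac{1}{2} \cdot 480 \cdot \frac{1}{85} \left(1 + 85 + 480\right) = -378094 - \frac{1}{2} \cdot 480 \cdot \frac{1}{85} \cdot 566 = -378094 - \frac{27168}{17} = - \frac{6454766}{17}$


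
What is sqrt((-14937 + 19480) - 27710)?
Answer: I*sqrt(23167) ≈ 152.21*I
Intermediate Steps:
sqrt((-14937 + 19480) - 27710) = sqrt(4543 - 27710) = sqrt(-23167) = I*sqrt(23167)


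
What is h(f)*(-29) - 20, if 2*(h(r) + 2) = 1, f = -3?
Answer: 47/2 ≈ 23.500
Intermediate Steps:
h(r) = -3/2 (h(r) = -2 + (½)*1 = -2 + ½ = -3/2)
h(f)*(-29) - 20 = -3/2*(-29) - 20 = 87/2 - 20 = 47/2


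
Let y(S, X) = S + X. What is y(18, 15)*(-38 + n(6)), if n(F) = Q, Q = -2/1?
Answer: -1320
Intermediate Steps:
Q = -2 (Q = -2*1 = -2)
n(F) = -2
y(18, 15)*(-38 + n(6)) = (18 + 15)*(-38 - 2) = 33*(-40) = -1320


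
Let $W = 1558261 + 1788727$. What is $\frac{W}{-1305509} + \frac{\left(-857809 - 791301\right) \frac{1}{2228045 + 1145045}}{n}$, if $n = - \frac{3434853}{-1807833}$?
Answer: $- \frac{1422352192526109781}{504190548259916231} \approx -2.8211$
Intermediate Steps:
$W = 3346988$
$n = \frac{1144951}{602611}$ ($n = \left(-3434853\right) \left(- \frac{1}{1807833}\right) = \frac{1144951}{602611} \approx 1.9$)
$\frac{W}{-1305509} + \frac{\left(-857809 - 791301\right) \frac{1}{2228045 + 1145045}}{n} = \frac{3346988}{-1305509} + \frac{\left(-857809 - 791301\right) \frac{1}{2228045 + 1145045}}{\frac{1144951}{602611}} = 3346988 \left(- \frac{1}{1305509}\right) + - \frac{1649110}{3373090} \cdot \frac{602611}{1144951} = - \frac{3346988}{1305509} + \left(-1649110\right) \frac{1}{3373090} \cdot \frac{602611}{1144951} = - \frac{3346988}{1305509} - \frac{99377182621}{386202276859} = - \frac{1422352192526109781}{504190548259916231}$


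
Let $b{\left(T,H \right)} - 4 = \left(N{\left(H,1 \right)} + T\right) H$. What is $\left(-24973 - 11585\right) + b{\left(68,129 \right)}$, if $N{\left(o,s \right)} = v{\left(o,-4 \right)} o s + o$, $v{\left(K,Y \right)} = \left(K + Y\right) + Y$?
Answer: $2002420$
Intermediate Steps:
$v{\left(K,Y \right)} = K + 2 Y$
$N{\left(o,s \right)} = o + o s \left(-8 + o\right)$ ($N{\left(o,s \right)} = \left(o + 2 \left(-4\right)\right) o s + o = \left(o - 8\right) o s + o = \left(-8 + o\right) o s + o = o \left(-8 + o\right) s + o = o s \left(-8 + o\right) + o = o + o s \left(-8 + o\right)$)
$b{\left(T,H \right)} = 4 + H \left(T + H \left(-7 + H\right)\right)$ ($b{\left(T,H \right)} = 4 + \left(H \left(1 + 1 \left(-8 + H\right)\right) + T\right) H = 4 + \left(H \left(1 + \left(-8 + H\right)\right) + T\right) H = 4 + \left(H \left(-7 + H\right) + T\right) H = 4 + \left(T + H \left(-7 + H\right)\right) H = 4 + H \left(T + H \left(-7 + H\right)\right)$)
$\left(-24973 - 11585\right) + b{\left(68,129 \right)} = \left(-24973 - 11585\right) + \left(4 + 129 \cdot 68 + 129^{2} \left(-7 + 129\right)\right) = -36558 + \left(4 + 8772 + 16641 \cdot 122\right) = -36558 + \left(4 + 8772 + 2030202\right) = -36558 + 2038978 = 2002420$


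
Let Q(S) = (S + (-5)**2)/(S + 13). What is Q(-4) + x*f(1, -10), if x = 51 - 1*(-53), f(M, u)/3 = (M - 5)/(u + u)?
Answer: 971/15 ≈ 64.733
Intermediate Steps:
f(M, u) = 3*(-5 + M)/(2*u) (f(M, u) = 3*((M - 5)/(u + u)) = 3*((-5 + M)/((2*u))) = 3*((-5 + M)*(1/(2*u))) = 3*((-5 + M)/(2*u)) = 3*(-5 + M)/(2*u))
x = 104 (x = 51 + 53 = 104)
Q(S) = (25 + S)/(13 + S) (Q(S) = (S + 25)/(13 + S) = (25 + S)/(13 + S))
Q(-4) + x*f(1, -10) = (25 - 4)/(13 - 4) + 104*((3/2)*(-5 + 1)/(-10)) = 21/9 + 104*((3/2)*(-1/10)*(-4)) = (1/9)*21 + 104*(3/5) = 7/3 + 312/5 = 971/15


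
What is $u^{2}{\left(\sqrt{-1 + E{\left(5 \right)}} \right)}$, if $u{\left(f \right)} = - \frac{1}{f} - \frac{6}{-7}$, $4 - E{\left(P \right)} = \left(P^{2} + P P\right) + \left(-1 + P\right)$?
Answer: $\frac{1787}{2499} + \frac{4 i \sqrt{51}}{119} \approx 0.71509 + 0.24005 i$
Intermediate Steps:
$E{\left(P \right)} = 5 - P - 2 P^{2}$ ($E{\left(P \right)} = 4 - \left(\left(P^{2} + P P\right) + \left(-1 + P\right)\right) = 4 - \left(\left(P^{2} + P^{2}\right) + \left(-1 + P\right)\right) = 4 - \left(2 P^{2} + \left(-1 + P\right)\right) = 4 - \left(-1 + P + 2 P^{2}\right) = 5 - P - 2 P^{2}$)
$u{\left(f \right)} = \frac{6}{7} - \frac{1}{f}$ ($u{\left(f \right)} = - \frac{1}{f} - - \frac{6}{7} = - \frac{1}{f} + \frac{6}{7} = \frac{6}{7} - \frac{1}{f}$)
$u^{2}{\left(\sqrt{-1 + E{\left(5 \right)}} \right)} = \left(\frac{6}{7} - \frac{1}{\sqrt{-1 - 50}}\right)^{2} = \left(\frac{6}{7} - \frac{1}{\sqrt{-51}}\right)^{2} = \left(\frac{6}{7} - \frac{1}{i \sqrt{51}}\right)^{2} = \left(\frac{6}{7} - - \frac{i \sqrt{51}}{51}\right)^{2} = \left(\frac{6}{7} + \frac{i \sqrt{51}}{51}\right)^{2}$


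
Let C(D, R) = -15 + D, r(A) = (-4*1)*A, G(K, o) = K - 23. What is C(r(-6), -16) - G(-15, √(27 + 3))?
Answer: 47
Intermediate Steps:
G(K, o) = -23 + K
r(A) = -4*A
C(r(-6), -16) - G(-15, √(27 + 3)) = (-15 - 4*(-6)) - (-23 - 15) = (-15 + 24) - 1*(-38) = 9 + 38 = 47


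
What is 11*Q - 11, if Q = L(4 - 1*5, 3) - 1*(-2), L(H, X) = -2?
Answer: -11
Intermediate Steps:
Q = 0 (Q = -2 - 1*(-2) = -2 + 2 = 0)
11*Q - 11 = 11*0 - 11 = 0 - 11 = -11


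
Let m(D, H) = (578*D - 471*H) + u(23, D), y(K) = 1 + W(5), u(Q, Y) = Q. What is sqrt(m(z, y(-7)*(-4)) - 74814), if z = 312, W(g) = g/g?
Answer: sqrt(109313) ≈ 330.63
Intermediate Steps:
W(g) = 1
y(K) = 2 (y(K) = 1 + 1 = 2)
m(D, H) = 23 - 471*H + 578*D (m(D, H) = (578*D - 471*H) + 23 = (-471*H + 578*D) + 23 = 23 - 471*H + 578*D)
sqrt(m(z, y(-7)*(-4)) - 74814) = sqrt((23 - 942*(-4) + 578*312) - 74814) = sqrt((23 - 471*(-8) + 180336) - 74814) = sqrt((23 + 3768 + 180336) - 74814) = sqrt(184127 - 74814) = sqrt(109313)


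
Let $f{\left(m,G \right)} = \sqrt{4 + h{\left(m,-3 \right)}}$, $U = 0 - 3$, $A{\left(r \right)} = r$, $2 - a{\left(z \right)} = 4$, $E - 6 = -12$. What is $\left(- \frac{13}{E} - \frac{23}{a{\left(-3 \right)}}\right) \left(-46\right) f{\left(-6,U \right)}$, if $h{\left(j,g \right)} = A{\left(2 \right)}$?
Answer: $- \frac{1886 \sqrt{6}}{3} \approx -1539.9$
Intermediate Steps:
$E = -6$ ($E = 6 - 12 = -6$)
$a{\left(z \right)} = -2$ ($a{\left(z \right)} = 2 - 4 = -2$)
$h{\left(j,g \right)} = 2$
$U = -3$
$f{\left(m,G \right)} = \sqrt{6}$ ($f{\left(m,G \right)} = \sqrt{4 + 2} = \sqrt{6}$)
$\left(- \frac{13}{E} - \frac{23}{a{\left(-3 \right)}}\right) \left(-46\right) f{\left(-6,U \right)} = \left(- \frac{13}{-6} - \frac{23}{-2}\right) \left(-46\right) \sqrt{6} = \left(\left(-13\right) \left(- \frac{1}{6}\right) - - \frac{23}{2}\right) \left(-46\right) \sqrt{6} = \left(\frac{13}{6} + \frac{23}{2}\right) \left(-46\right) \sqrt{6} = \frac{41}{3} \left(-46\right) \sqrt{6} = - \frac{1886 \sqrt{6}}{3}$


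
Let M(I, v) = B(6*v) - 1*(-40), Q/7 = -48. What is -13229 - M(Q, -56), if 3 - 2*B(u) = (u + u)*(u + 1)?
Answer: 198579/2 ≈ 99290.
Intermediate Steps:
Q = -336 (Q = 7*(-48) = -336)
B(u) = 3/2 - u*(1 + u) (B(u) = 3/2 - (u + u)*(u + 1)/2 = 3/2 - 2*u*(1 + u)/2 = 3/2 - u*(1 + u))
M(I, v) = 83/2 - 36*v² - 6*v (M(I, v) = (3/2 - 6*v - (6*v)²) - 1*(-40) = (3/2 - 6*v - 36*v²) + 40 = (3/2 - 36*v² - 6*v) + 40 = 83/2 - 36*v² - 6*v)
-13229 - M(Q, -56) = -13229 - (83/2 - 36*(-56)² - 6*(-56)) = -13229 - (83/2 - 36*3136 + 336) = -13229 - (83/2 - 112896 + 336) = -13229 - 1*(-225037/2) = -13229 + 225037/2 = 198579/2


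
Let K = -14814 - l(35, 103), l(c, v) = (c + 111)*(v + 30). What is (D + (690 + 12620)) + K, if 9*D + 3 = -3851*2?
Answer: -196003/9 ≈ -21778.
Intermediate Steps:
l(c, v) = (30 + v)*(111 + c) (l(c, v) = (111 + c)*(30 + v) = (30 + v)*(111 + c))
D = -7705/9 (D = -1/3 + (-3851*2)/9 = -1/3 + (1/9)*(-7702) = -1/3 - 7702/9 = -7705/9 ≈ -856.11)
K = -34232 (K = -14814 - (3330 + 30*35 + 111*103 + 35*103) = -14814 - (3330 + 1050 + 11433 + 3605) = -14814 - 1*19418 = -14814 - 19418 = -34232)
(D + (690 + 12620)) + K = (-7705/9 + (690 + 12620)) - 34232 = (-7705/9 + 13310) - 34232 = 112085/9 - 34232 = -196003/9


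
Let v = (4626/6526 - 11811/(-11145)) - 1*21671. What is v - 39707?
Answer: -744005438784/12122045 ≈ -61376.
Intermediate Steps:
v = -262675397969/12122045 (v = (4626*(1/6526) - 11811*(-1/11145)) - 21671 = (2313/3263 + 3937/3715) - 21671 = 21439226/12122045 - 21671 = -262675397969/12122045 ≈ -21669.)
v - 39707 = -262675397969/12122045 - 39707 = -744005438784/12122045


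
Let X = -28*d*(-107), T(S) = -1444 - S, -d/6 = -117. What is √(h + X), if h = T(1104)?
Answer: 2*√525161 ≈ 1449.4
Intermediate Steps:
d = 702 (d = -6*(-117) = 702)
h = -2548 (h = -1444 - 1*1104 = -1444 - 1104 = -2548)
X = 2103192 (X = -28*702*(-107) = -19656*(-107) = 2103192)
√(h + X) = √(-2548 + 2103192) = √2100644 = 2*√525161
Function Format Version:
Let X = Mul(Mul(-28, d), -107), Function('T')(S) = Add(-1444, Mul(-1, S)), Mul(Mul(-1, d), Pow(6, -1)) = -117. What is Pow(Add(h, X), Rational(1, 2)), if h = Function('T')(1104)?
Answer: Mul(2, Pow(525161, Rational(1, 2))) ≈ 1449.4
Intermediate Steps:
d = 702 (d = Mul(-6, -117) = 702)
h = -2548 (h = Add(-1444, Mul(-1, 1104)) = Add(-1444, -1104) = -2548)
X = 2103192 (X = Mul(Mul(-28, 702), -107) = Mul(-19656, -107) = 2103192)
Pow(Add(h, X), Rational(1, 2)) = Pow(Add(-2548, 2103192), Rational(1, 2)) = Pow(2100644, Rational(1, 2)) = Mul(2, Pow(525161, Rational(1, 2)))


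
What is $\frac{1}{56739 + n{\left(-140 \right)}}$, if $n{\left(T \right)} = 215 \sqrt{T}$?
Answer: $\frac{56739}{3225785621} - \frac{430 i \sqrt{35}}{3225785621} \approx 1.7589 \cdot 10^{-5} - 7.8862 \cdot 10^{-7} i$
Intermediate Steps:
$\frac{1}{56739 + n{\left(-140 \right)}} = \frac{1}{56739 + 215 \sqrt{-140}} = \frac{1}{56739 + 215 \cdot 2 i \sqrt{35}} = \frac{1}{56739 + 430 i \sqrt{35}}$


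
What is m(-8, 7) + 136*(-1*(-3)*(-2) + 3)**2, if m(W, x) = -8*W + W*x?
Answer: 1232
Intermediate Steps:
m(-8, 7) + 136*(-1*(-3)*(-2) + 3)**2 = -8*(-8 + 7) + 136*(-1*(-3)*(-2) + 3)**2 = -8*(-1) + 136*(3*(-2) + 3)**2 = 8 + 136*(-6 + 3)**2 = 8 + 136*(-3)**2 = 8 + 136*9 = 8 + 1224 = 1232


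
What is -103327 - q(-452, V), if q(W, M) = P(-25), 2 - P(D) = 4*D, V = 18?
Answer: -103429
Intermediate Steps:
P(D) = 2 - 4*D
q(W, M) = 102 (q(W, M) = 2 - 4*(-25) = 2 + 100 = 102)
-103327 - q(-452, V) = -103327 - 1*102 = -103327 - 102 = -103429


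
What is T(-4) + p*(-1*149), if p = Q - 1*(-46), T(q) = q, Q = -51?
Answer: 741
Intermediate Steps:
p = -5 (p = -51 - 1*(-46) = -51 + 46 = -5)
T(-4) + p*(-1*149) = -4 - (-5)*149 = -4 - 5*(-149) = -4 + 745 = 741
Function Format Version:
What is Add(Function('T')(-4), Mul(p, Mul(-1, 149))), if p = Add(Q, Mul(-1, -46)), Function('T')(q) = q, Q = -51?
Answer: 741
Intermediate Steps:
p = -5 (p = Add(-51, Mul(-1, -46)) = Add(-51, 46) = -5)
Add(Function('T')(-4), Mul(p, Mul(-1, 149))) = Add(-4, Mul(-5, Mul(-1, 149))) = Add(-4, Mul(-5, -149)) = Add(-4, 745) = 741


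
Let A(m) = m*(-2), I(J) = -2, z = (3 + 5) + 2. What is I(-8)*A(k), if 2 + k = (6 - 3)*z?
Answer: 112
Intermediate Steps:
z = 10 (z = 8 + 2 = 10)
k = 28 (k = -2 + (6 - 3)*10 = -2 + 3*10 = -2 + 30 = 28)
A(m) = -2*m
I(-8)*A(k) = -(-4)*28 = -2*(-56) = 112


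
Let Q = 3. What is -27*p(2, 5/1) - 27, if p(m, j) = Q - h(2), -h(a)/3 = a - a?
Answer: -108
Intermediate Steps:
h(a) = 0 (h(a) = -3*(a - a) = -3*0 = 0)
p(m, j) = 3 (p(m, j) = 3 - 1*0 = 3 + 0 = 3)
-27*p(2, 5/1) - 27 = -27*3 - 27 = -81 - 27 = -108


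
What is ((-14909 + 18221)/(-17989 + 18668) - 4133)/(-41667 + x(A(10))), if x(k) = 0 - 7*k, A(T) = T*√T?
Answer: 116792392665/1178805034631 - 28029950*√10/168400719233 ≈ 0.098551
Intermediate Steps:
A(T) = T^(3/2)
x(k) = -7*k
((-14909 + 18221)/(-17989 + 18668) - 4133)/(-41667 + x(A(10))) = ((-14909 + 18221)/(-17989 + 18668) - 4133)/(-41667 - 70*√10) = (3312/679 - 4133)/(-41667 - 70*√10) = -2802995/(679*(-41667 - 70*√10))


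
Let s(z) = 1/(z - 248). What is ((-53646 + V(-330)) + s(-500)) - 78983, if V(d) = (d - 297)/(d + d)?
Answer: -124007228/935 ≈ -1.3263e+5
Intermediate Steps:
V(d) = (-297 + d)/(2*d) (V(d) = (-297 + d)/((2*d)) = (-297 + d)*(1/(2*d)) = (-297 + d)/(2*d))
s(z) = 1/(-248 + z)
((-53646 + V(-330)) + s(-500)) - 78983 = ((-53646 + (1/2)*(-297 - 330)/(-330)) + 1/(-248 - 500)) - 78983 = ((-53646 + (1/2)*(-1/330)*(-627)) + 1/(-748)) - 78983 = ((-53646 + 19/20) - 1/748) - 78983 = (-1072901/20 - 1/748) - 78983 = -50158123/935 - 78983 = -124007228/935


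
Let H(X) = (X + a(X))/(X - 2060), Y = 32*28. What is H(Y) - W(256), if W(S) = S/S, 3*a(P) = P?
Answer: -1769/873 ≈ -2.0263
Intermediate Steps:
Y = 896
a(P) = P/3
W(S) = 1
H(X) = 4*X/(3*(-2060 + X)) (H(X) = (X + X/3)/(X - 2060) = (4*X/3)/(-2060 + X) = 4*X/(3*(-2060 + X)))
H(Y) - W(256) = (4/3)*896/(-2060 + 896) - 1*1 = (4/3)*896/(-1164) - 1 = (4/3)*896*(-1/1164) - 1 = -896/873 - 1 = -1769/873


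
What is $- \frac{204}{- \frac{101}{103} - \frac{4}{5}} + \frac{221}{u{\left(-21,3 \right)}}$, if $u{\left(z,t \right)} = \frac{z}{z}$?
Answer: $\frac{307717}{917} \approx 335.57$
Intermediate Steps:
$u{\left(z,t \right)} = 1$
$- \frac{204}{- \frac{101}{103} - \frac{4}{5}} + \frac{221}{u{\left(-21,3 \right)}} = - \frac{204}{- \frac{101}{103} - \frac{4}{5}} + \frac{221}{1} = - \frac{204}{\left(-101\right) \frac{1}{103} - \frac{4}{5}} + 221 \cdot 1 = - \frac{204}{- \frac{101}{103} - \frac{4}{5}} + 221 = - \frac{204}{- \frac{917}{515}} + 221 = \left(-204\right) \left(- \frac{515}{917}\right) + 221 = \frac{105060}{917} + 221 = \frac{307717}{917}$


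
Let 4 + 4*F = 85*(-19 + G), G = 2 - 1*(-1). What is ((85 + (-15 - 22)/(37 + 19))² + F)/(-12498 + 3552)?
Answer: -21237353/28054656 ≈ -0.75700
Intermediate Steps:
G = 3 (G = 2 + 1 = 3)
F = -341 (F = -1 + (85*(-19 + 3))/4 = -1 + (85*(-16))/4 = -1 + (¼)*(-1360) = -1 - 340 = -341)
((85 + (-15 - 22)/(37 + 19))² + F)/(-12498 + 3552) = ((85 + (-15 - 22)/(37 + 19))² - 341)/(-12498 + 3552) = ((85 - 37/56)² - 341)/(-8946) = ((85 - 37*1/56)² - 341)*(-1/8946) = ((85 - 37/56)² - 341)*(-1/8946) = ((4723/56)² - 341)*(-1/8946) = (22306729/3136 - 341)*(-1/8946) = (21237353/3136)*(-1/8946) = -21237353/28054656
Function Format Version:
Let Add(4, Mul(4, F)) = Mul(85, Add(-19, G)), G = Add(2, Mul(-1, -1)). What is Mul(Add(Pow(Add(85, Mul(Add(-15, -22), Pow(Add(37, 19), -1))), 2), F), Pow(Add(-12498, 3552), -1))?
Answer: Rational(-21237353, 28054656) ≈ -0.75700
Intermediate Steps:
G = 3 (G = Add(2, 1) = 3)
F = -341 (F = Add(-1, Mul(Rational(1, 4), Mul(85, Add(-19, 3)))) = Add(-1, Mul(Rational(1, 4), Mul(85, -16))) = Add(-1, Mul(Rational(1, 4), -1360)) = Add(-1, -340) = -341)
Mul(Add(Pow(Add(85, Mul(Add(-15, -22), Pow(Add(37, 19), -1))), 2), F), Pow(Add(-12498, 3552), -1)) = Mul(Add(Pow(Add(85, Mul(Add(-15, -22), Pow(Add(37, 19), -1))), 2), -341), Pow(Add(-12498, 3552), -1)) = Mul(Add(Pow(Add(85, Mul(-37, Pow(56, -1))), 2), -341), Pow(-8946, -1)) = Mul(Add(Pow(Add(85, Mul(-37, Rational(1, 56))), 2), -341), Rational(-1, 8946)) = Mul(Add(Pow(Add(85, Rational(-37, 56)), 2), -341), Rational(-1, 8946)) = Mul(Add(Pow(Rational(4723, 56), 2), -341), Rational(-1, 8946)) = Mul(Add(Rational(22306729, 3136), -341), Rational(-1, 8946)) = Mul(Rational(21237353, 3136), Rational(-1, 8946)) = Rational(-21237353, 28054656)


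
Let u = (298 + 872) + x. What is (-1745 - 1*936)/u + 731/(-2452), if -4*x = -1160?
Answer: -477567/223745 ≈ -2.1344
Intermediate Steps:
x = 290 (x = -¼*(-1160) = 290)
u = 1460 (u = (298 + 872) + 290 = 1170 + 290 = 1460)
(-1745 - 1*936)/u + 731/(-2452) = (-1745 - 1*936)/1460 + 731/(-2452) = (-1745 - 936)*(1/1460) + 731*(-1/2452) = -2681*1/1460 - 731/2452 = -2681/1460 - 731/2452 = -477567/223745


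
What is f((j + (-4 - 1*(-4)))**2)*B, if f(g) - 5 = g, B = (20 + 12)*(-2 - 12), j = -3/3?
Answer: -2688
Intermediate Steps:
j = -1 (j = -3*1/3 = -1)
B = -448 (B = 32*(-14) = -448)
f(g) = 5 + g
f((j + (-4 - 1*(-4)))**2)*B = (5 + (-1 + (-4 - 1*(-4)))**2)*(-448) = (5 + (-1 + (-4 + 4))**2)*(-448) = (5 + (-1 + 0)**2)*(-448) = (5 + (-1)**2)*(-448) = (5 + 1)*(-448) = 6*(-448) = -2688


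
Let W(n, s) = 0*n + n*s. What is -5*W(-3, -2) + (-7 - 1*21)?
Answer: -58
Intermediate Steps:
W(n, s) = n*s (W(n, s) = 0 + n*s = n*s)
-5*W(-3, -2) + (-7 - 1*21) = -(-15)*(-2) + (-7 - 1*21) = -5*6 + (-7 - 21) = -30 - 28 = -58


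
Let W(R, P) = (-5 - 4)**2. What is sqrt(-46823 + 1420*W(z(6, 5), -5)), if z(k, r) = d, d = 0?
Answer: sqrt(68197) ≈ 261.15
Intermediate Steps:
z(k, r) = 0
W(R, P) = 81 (W(R, P) = (-9)**2 = 81)
sqrt(-46823 + 1420*W(z(6, 5), -5)) = sqrt(-46823 + 1420*81) = sqrt(-46823 + 115020) = sqrt(68197)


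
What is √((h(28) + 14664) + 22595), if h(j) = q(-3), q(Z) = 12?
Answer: √37271 ≈ 193.06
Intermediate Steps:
h(j) = 12
√((h(28) + 14664) + 22595) = √((12 + 14664) + 22595) = √(14676 + 22595) = √37271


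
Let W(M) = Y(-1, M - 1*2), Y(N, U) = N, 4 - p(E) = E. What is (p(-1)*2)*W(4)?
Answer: -10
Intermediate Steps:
p(E) = 4 - E
W(M) = -1
(p(-1)*2)*W(4) = ((4 - 1*(-1))*2)*(-1) = ((4 + 1)*2)*(-1) = (5*2)*(-1) = 10*(-1) = -10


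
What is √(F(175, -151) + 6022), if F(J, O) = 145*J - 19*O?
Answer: √34266 ≈ 185.11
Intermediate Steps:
F(J, O) = -19*O + 145*J
√(F(175, -151) + 6022) = √((-19*(-151) + 145*175) + 6022) = √((2869 + 25375) + 6022) = √(28244 + 6022) = √34266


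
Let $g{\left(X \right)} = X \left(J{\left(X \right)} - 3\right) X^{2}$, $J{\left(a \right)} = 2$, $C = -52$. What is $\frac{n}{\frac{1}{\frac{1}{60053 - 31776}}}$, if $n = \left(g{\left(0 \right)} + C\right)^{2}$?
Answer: $\frac{2704}{28277} \approx 0.095625$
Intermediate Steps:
$g{\left(X \right)} = - X^{3}$ ($g{\left(X \right)} = X \left(2 - 3\right) X^{2} = X \left(-1\right) X^{2} = - X X^{2} = - X^{3}$)
$n = 2704$ ($n = \left(- 0^{3} - 52\right)^{2} = \left(\left(-1\right) 0 - 52\right)^{2} = \left(0 - 52\right)^{2} = \left(-52\right)^{2} = 2704$)
$\frac{n}{\frac{1}{\frac{1}{60053 - 31776}}} = \frac{2704}{\frac{1}{\frac{1}{60053 - 31776}}} = \frac{2704}{\frac{1}{\frac{1}{28277}}} = \frac{2704}{28277}$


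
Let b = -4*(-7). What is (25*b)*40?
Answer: 28000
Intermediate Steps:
b = 28
(25*b)*40 = (25*28)*40 = 700*40 = 28000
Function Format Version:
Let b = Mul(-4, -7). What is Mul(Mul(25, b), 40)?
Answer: 28000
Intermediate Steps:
b = 28
Mul(Mul(25, b), 40) = Mul(Mul(25, 28), 40) = Mul(700, 40) = 28000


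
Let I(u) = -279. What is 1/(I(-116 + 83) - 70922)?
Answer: -1/71201 ≈ -1.4045e-5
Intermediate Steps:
1/(I(-116 + 83) - 70922) = 1/(-279 - 70922) = 1/(-71201) = -1/71201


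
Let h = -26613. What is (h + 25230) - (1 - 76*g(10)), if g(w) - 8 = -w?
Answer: -1536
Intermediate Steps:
g(w) = 8 - w
(h + 25230) - (1 - 76*g(10)) = (-26613 + 25230) - (1 - 76*(8 - 1*10)) = -1383 - (1 - 76*(8 - 10)) = -1383 - (1 - 76*(-2)) = -1383 - (1 + 152) = -1383 - 1*153 = -1383 - 153 = -1536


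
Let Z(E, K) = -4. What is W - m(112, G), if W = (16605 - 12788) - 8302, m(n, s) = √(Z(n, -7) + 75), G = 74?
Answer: -4485 - √71 ≈ -4493.4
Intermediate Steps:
m(n, s) = √71 (m(n, s) = √(-4 + 75) = √71)
W = -4485 (W = 3817 - 8302 = -4485)
W - m(112, G) = -4485 - √71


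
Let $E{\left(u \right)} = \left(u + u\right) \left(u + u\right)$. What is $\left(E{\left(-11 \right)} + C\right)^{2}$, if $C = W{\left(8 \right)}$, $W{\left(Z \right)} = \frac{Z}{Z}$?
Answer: $235225$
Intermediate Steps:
$W{\left(Z \right)} = 1$
$E{\left(u \right)} = 4 u^{2}$ ($E{\left(u \right)} = 2 u 2 u = 4 u^{2}$)
$C = 1$
$\left(E{\left(-11 \right)} + C\right)^{2} = \left(4 \left(-11\right)^{2} + 1\right)^{2} = \left(4 \cdot 121 + 1\right)^{2} = \left(484 + 1\right)^{2} = 485^{2} = 235225$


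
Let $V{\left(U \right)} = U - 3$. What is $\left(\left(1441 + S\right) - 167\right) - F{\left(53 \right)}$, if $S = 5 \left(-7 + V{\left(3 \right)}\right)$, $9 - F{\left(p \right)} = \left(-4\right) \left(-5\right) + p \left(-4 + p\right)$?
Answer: $3847$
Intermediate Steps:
$F{\left(p \right)} = -11 - p \left(-4 + p\right)$ ($F{\left(p \right)} = 9 - \left(\left(-4\right) \left(-5\right) + p \left(-4 + p\right)\right) = 9 - \left(20 + p \left(-4 + p\right)\right) = -11 - p \left(-4 + p\right)$)
$V{\left(U \right)} = -3 + U$
$S = -35$ ($S = 5 \left(-7 + \left(-3 + 3\right)\right) = 5 \left(-7 + 0\right) = 5 \left(-7\right) = -35$)
$\left(\left(1441 + S\right) - 167\right) - F{\left(53 \right)} = \left(\left(1441 - 35\right) - 167\right) - \left(-11 - 53^{2} + 4 \cdot 53\right) = \left(1406 - 167\right) - \left(-11 - 2809 + 212\right) = 1239 - \left(-11 - 2809 + 212\right) = 1239 - -2608 = 1239 + 2608 = 3847$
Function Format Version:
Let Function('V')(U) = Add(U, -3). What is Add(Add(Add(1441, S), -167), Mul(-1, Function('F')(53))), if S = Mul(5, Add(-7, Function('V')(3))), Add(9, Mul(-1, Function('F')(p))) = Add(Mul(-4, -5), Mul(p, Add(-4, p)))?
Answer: 3847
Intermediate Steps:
Function('F')(p) = Add(-11, Mul(-1, p, Add(-4, p))) (Function('F')(p) = Add(9, Mul(-1, Add(Mul(-4, -5), Mul(p, Add(-4, p))))) = Add(9, Mul(-1, Add(20, Mul(p, Add(-4, p))))) = Add(9, Add(-20, Mul(-1, p, Add(-4, p)))) = Add(-11, Mul(-1, p, Add(-4, p))))
Function('V')(U) = Add(-3, U)
S = -35 (S = Mul(5, Add(-7, Add(-3, 3))) = Mul(5, Add(-7, 0)) = Mul(5, -7) = -35)
Add(Add(Add(1441, S), -167), Mul(-1, Function('F')(53))) = Add(Add(Add(1441, -35), -167), Mul(-1, Add(-11, Mul(-1, Pow(53, 2)), Mul(4, 53)))) = Add(Add(1406, -167), Mul(-1, Add(-11, Mul(-1, 2809), 212))) = Add(1239, Mul(-1, Add(-11, -2809, 212))) = Add(1239, Mul(-1, -2608)) = Add(1239, 2608) = 3847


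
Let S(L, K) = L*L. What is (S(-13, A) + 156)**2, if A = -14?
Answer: 105625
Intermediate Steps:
S(L, K) = L**2
(S(-13, A) + 156)**2 = ((-13)**2 + 156)**2 = (169 + 156)**2 = 325**2 = 105625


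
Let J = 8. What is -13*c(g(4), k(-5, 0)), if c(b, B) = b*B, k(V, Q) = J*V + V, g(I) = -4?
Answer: -2340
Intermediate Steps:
k(V, Q) = 9*V (k(V, Q) = 8*V + V = 9*V)
c(b, B) = B*b
-13*c(g(4), k(-5, 0)) = -13*9*(-5)*(-4) = -(-585)*(-4) = -13*180 = -2340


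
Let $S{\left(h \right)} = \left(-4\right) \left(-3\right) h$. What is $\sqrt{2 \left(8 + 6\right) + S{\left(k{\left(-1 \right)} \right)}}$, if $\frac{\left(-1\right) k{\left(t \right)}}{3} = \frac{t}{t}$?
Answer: $2 i \sqrt{2} \approx 2.8284 i$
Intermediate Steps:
$k{\left(t \right)} = -3$ ($k{\left(t \right)} = - 3 \frac{t}{t} = \left(-3\right) 1 = -3$)
$S{\left(h \right)} = 12 h$
$\sqrt{2 \left(8 + 6\right) + S{\left(k{\left(-1 \right)} \right)}} = \sqrt{2 \left(8 + 6\right) + 12 \left(-3\right)} = \sqrt{2 \cdot 14 - 36} = \sqrt{28 - 36} = \sqrt{-8} = 2 i \sqrt{2}$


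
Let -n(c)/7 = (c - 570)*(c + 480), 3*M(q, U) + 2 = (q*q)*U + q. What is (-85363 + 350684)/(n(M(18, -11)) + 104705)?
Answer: -2387889/76644703 ≈ -0.031155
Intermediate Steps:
M(q, U) = -⅔ + q/3 + U*q²/3 (M(q, U) = -⅔ + ((q*q)*U + q)/3 = -⅔ + (q²*U + q)/3 = -⅔ + (U*q² + q)/3 = -⅔ + (q + U*q²)/3 = -⅔ + (q/3 + U*q²/3) = -⅔ + q/3 + U*q²/3)
n(c) = -7*(-570 + c)*(480 + c) (n(c) = -7*(c - 570)*(c + 480) = -7*(-570 + c)*(480 + c))
(-85363 + 350684)/(n(M(18, -11)) + 104705) = (-85363 + 350684)/((1915200 - 7*(-⅔ + (⅓)*18 + (⅓)*(-11)*18²)² + 630*(-⅔ + (⅓)*18 + (⅓)*(-11)*18²)) + 104705) = 265321/((1915200 - 7*(-⅔ + 6 + (⅓)*(-11)*324)² + 630*(-⅔ + 6 + (⅓)*(-11)*324)) + 104705) = 265321/((1915200 - 7*(-⅔ + 6 - 1188)² + 630*(-⅔ + 6 - 1188)) + 104705) = 265321/((1915200 - 7*(-3548/3)² + 630*(-3548/3)) + 104705) = 265321/((1915200 - 7*12588304/9 - 745080) + 104705) = 265321/((1915200 - 88118128/9 - 745080) + 104705) = 265321/(-77587048/9 + 104705) = 265321/(-76644703/9) = 265321*(-9/76644703) = -2387889/76644703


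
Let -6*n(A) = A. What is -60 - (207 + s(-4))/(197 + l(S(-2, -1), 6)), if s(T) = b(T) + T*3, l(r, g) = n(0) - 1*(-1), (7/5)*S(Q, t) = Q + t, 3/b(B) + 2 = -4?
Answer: -24149/396 ≈ -60.982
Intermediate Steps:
n(A) = -A/6
b(B) = -1/2 (b(B) = 3/(-2 - 4) = 3/(-6) = 3*(-1/6) = -1/2)
S(Q, t) = 5*Q/7 + 5*t/7 (S(Q, t) = 5*(Q + t)/7 = 5*Q/7 + 5*t/7)
l(r, g) = 1 (l(r, g) = -1/6*0 - 1*(-1) = 0 + 1 = 1)
s(T) = -1/2 + 3*T (s(T) = -1/2 + T*3 = -1/2 + 3*T)
-60 - (207 + s(-4))/(197 + l(S(-2, -1), 6)) = -60 - (207 + (-1/2 + 3*(-4)))/(197 + 1) = -60 - (207 + (-1/2 - 12))/198 = -60 - (207 - 25/2)/198 = -60 - 389/(2*198) = -60 - 1*389/396 = -60 - 389/396 = -24149/396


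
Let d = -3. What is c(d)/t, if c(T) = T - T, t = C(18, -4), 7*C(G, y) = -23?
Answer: 0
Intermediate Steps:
C(G, y) = -23/7 (C(G, y) = (⅐)*(-23) = -23/7)
t = -23/7 ≈ -3.2857
c(T) = 0
c(d)/t = 0/(-23/7) = 0*(-7/23) = 0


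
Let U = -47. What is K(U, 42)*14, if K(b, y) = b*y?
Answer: -27636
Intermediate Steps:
K(U, 42)*14 = -47*42*14 = -1974*14 = -27636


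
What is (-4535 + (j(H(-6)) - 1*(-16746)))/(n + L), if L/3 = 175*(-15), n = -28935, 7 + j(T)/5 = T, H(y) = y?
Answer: -6073/18405 ≈ -0.32996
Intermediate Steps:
j(T) = -35 + 5*T
L = -7875 (L = 3*(175*(-15)) = 3*(-2625) = -7875)
(-4535 + (j(H(-6)) - 1*(-16746)))/(n + L) = (-4535 + ((-35 + 5*(-6)) - 1*(-16746)))/(-28935 - 7875) = (-4535 + ((-35 - 30) + 16746))/(-36810) = (-4535 + (-65 + 16746))*(-1/36810) = (-4535 + 16681)*(-1/36810) = 12146*(-1/36810) = -6073/18405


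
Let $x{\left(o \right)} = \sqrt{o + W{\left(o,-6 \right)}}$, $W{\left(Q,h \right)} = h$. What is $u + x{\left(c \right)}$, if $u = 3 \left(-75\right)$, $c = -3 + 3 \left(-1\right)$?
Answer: $-225 + 2 i \sqrt{3} \approx -225.0 + 3.4641 i$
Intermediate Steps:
$c = -6$ ($c = -3 - 3 = -6$)
$u = -225$
$x{\left(o \right)} = \sqrt{-6 + o}$ ($x{\left(o \right)} = \sqrt{o - 6} = \sqrt{-6 + o}$)
$u + x{\left(c \right)} = -225 + \sqrt{-6 - 6} = -225 + \sqrt{-12} = -225 + 2 i \sqrt{3}$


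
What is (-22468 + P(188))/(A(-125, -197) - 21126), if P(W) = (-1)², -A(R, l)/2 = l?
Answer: 22467/20732 ≈ 1.0837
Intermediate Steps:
A(R, l) = -2*l
P(W) = 1
(-22468 + P(188))/(A(-125, -197) - 21126) = (-22468 + 1)/(-2*(-197) - 21126) = -22467/(394 - 21126) = -22467/(-20732) = -22467*(-1/20732) = 22467/20732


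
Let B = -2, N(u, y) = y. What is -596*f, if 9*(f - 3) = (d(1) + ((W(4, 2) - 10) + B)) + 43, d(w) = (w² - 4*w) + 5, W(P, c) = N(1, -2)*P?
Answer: -30992/9 ≈ -3443.6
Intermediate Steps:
W(P, c) = -2*P
d(w) = 5 + w² - 4*w
f = 52/9 (f = 3 + (((5 + 1² - 4*1) + ((-2*4 - 10) - 2)) + 43)/9 = 3 + (((5 + 1 - 4) + ((-8 - 10) - 2)) + 43)/9 = 3 + ((2 + (-18 - 2)) + 43)/9 = 3 + ((2 - 20) + 43)/9 = 3 + (-18 + 43)/9 = 3 + (⅑)*25 = 3 + 25/9 = 52/9 ≈ 5.7778)
-596*f = -596*52/9 = -30992/9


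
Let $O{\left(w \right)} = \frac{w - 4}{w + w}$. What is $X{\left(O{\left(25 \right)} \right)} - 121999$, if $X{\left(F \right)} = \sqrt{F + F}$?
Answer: $-121999 + \frac{\sqrt{21}}{5} \approx -1.22 \cdot 10^{5}$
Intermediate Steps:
$O{\left(w \right)} = \frac{-4 + w}{2 w}$
$X{\left(F \right)} = \sqrt{2} \sqrt{F}$ ($X{\left(F \right)} = \sqrt{2 F} = \sqrt{2} \sqrt{F}$)
$X{\left(O{\left(25 \right)} \right)} - 121999 = \sqrt{2} \sqrt{\frac{-4 + 25}{2 \cdot 25}} - 121999 = \sqrt{2} \sqrt{\frac{1}{2} \cdot \frac{1}{25} \cdot 21} - 121999 = \sqrt{2} \sqrt{\frac{21}{50}} - 121999 = \sqrt{2} \frac{\sqrt{42}}{10} - 121999 = \frac{\sqrt{21}}{5} - 121999 = -121999 + \frac{\sqrt{21}}{5}$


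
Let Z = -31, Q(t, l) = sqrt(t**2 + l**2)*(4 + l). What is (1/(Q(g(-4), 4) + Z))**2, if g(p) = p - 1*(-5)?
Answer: (31 - 8*sqrt(17))**(-2) ≈ 0.25383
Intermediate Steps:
g(p) = 5 + p (g(p) = p + 5 = 5 + p)
Q(t, l) = sqrt(l**2 + t**2)*(4 + l)
(1/(Q(g(-4), 4) + Z))**2 = (1/(sqrt(4**2 + (5 - 4)**2)*(4 + 4) - 31))**2 = (1/(sqrt(16 + 1**2)*8 - 31))**2 = (1/(sqrt(16 + 1)*8 - 31))**2 = (1/(sqrt(17)*8 - 31))**2 = (1/(8*sqrt(17) - 31))**2 = (1/(-31 + 8*sqrt(17)))**2 = (-31 + 8*sqrt(17))**(-2)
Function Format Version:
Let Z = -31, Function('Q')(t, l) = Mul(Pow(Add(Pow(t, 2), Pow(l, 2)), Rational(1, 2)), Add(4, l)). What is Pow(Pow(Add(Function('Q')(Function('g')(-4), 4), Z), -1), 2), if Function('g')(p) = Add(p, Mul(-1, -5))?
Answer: Pow(Add(31, Mul(-8, Pow(17, Rational(1, 2)))), -2) ≈ 0.25383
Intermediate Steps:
Function('g')(p) = Add(5, p) (Function('g')(p) = Add(p, 5) = Add(5, p))
Function('Q')(t, l) = Mul(Pow(Add(Pow(l, 2), Pow(t, 2)), Rational(1, 2)), Add(4, l))
Pow(Pow(Add(Function('Q')(Function('g')(-4), 4), Z), -1), 2) = Pow(Pow(Add(Mul(Pow(Add(Pow(4, 2), Pow(Add(5, -4), 2)), Rational(1, 2)), Add(4, 4)), -31), -1), 2) = Pow(Pow(Add(Mul(Pow(Add(16, Pow(1, 2)), Rational(1, 2)), 8), -31), -1), 2) = Pow(Pow(Add(Mul(Pow(Add(16, 1), Rational(1, 2)), 8), -31), -1), 2) = Pow(Pow(Add(Mul(Pow(17, Rational(1, 2)), 8), -31), -1), 2) = Pow(Pow(Add(Mul(8, Pow(17, Rational(1, 2))), -31), -1), 2) = Pow(Pow(Add(-31, Mul(8, Pow(17, Rational(1, 2)))), -1), 2) = Pow(Add(-31, Mul(8, Pow(17, Rational(1, 2)))), -2)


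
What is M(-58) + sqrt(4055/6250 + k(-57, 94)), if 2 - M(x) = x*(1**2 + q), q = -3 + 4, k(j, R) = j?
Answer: 118 + I*sqrt(140878)/50 ≈ 118.0 + 7.5067*I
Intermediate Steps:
q = 1
M(x) = 2 - 2*x (M(x) = 2 - x*(1**2 + 1) = 2 - x*(1 + 1) = 2 - x*2 = 2 - 2*x)
M(-58) + sqrt(4055/6250 + k(-57, 94)) = (2 - 2*(-58)) + sqrt(4055/6250 - 57) = (2 + 116) + sqrt(4055*(1/6250) - 57) = 118 + sqrt(811/1250 - 57) = 118 + sqrt(-70439/1250) = 118 + I*sqrt(140878)/50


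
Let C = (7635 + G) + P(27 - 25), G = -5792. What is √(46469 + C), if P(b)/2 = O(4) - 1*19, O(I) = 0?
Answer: √48274 ≈ 219.71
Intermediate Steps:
P(b) = -38 (P(b) = 2*(0 - 1*19) = 2*(0 - 19) = 2*(-19) = -38)
C = 1805 (C = (7635 - 5792) - 38 = 1843 - 38 = 1805)
√(46469 + C) = √(46469 + 1805) = √48274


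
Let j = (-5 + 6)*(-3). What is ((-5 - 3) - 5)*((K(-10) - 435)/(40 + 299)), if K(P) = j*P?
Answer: 1755/113 ≈ 15.531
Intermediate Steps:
j = -3 (j = 1*(-3) = -3)
K(P) = -3*P
((-5 - 3) - 5)*((K(-10) - 435)/(40 + 299)) = ((-5 - 3) - 5)*((-3*(-10) - 435)/(40 + 299)) = (-8 - 5)*((30 - 435)/339) = -(-5265)/339 = -13*(-135/113) = 1755/113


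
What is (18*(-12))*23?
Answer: -4968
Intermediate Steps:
(18*(-12))*23 = -216*23 = -4968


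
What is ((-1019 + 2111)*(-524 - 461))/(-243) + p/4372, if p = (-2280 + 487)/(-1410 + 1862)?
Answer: 708526524527/160067664 ≈ 4426.4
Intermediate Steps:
p = -1793/452 ≈ -3.9668
((-1019 + 2111)*(-524 - 461))/(-243) + p/4372 = ((-1019 + 2111)*(-524 - 461))/(-243) - 1793/452/4372 = (1092*(-985))*(-1/243) - 1793/452*1/4372 = -1075620*(-1/243) - 1793/1976144 = 358540/81 - 1793/1976144 = 708526524527/160067664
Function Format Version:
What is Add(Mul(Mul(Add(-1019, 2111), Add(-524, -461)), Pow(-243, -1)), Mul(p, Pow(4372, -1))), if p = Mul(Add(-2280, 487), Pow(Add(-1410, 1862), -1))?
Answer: Rational(708526524527, 160067664) ≈ 4426.4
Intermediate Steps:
p = Rational(-1793, 452) (p = Mul(-1793, Pow(452, -1)) = Mul(-1793, Rational(1, 452)) = Rational(-1793, 452) ≈ -3.9668)
Add(Mul(Mul(Add(-1019, 2111), Add(-524, -461)), Pow(-243, -1)), Mul(p, Pow(4372, -1))) = Add(Mul(Mul(Add(-1019, 2111), Add(-524, -461)), Pow(-243, -1)), Mul(Rational(-1793, 452), Pow(4372, -1))) = Add(Mul(Mul(1092, -985), Rational(-1, 243)), Mul(Rational(-1793, 452), Rational(1, 4372))) = Add(Mul(-1075620, Rational(-1, 243)), Rational(-1793, 1976144)) = Add(Rational(358540, 81), Rational(-1793, 1976144)) = Rational(708526524527, 160067664)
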